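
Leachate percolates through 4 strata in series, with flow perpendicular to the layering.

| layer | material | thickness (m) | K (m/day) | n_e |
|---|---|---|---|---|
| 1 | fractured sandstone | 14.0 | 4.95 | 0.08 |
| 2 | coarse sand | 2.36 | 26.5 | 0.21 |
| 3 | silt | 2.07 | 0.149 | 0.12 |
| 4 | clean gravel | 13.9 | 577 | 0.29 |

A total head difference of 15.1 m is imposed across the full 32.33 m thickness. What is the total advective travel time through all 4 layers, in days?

6.57

With flow normal to the layers, continuity requires the same specific discharge q through every layer.
Σ(b_i/K_i) = 14.0/4.95 + 2.36/26.5 + 2.07/0.149 + 13.9/577 = 16.83 d.
q = Δh / Σ(b_i/K_i) = 15.1 / 16.83 = 0.8970 m/day.
In each layer the seepage velocity is v_i = q/n_i, so the layer transit time is t_i = b_i·n_i / q:
  layer 1 (fractured sandstone): t_1 = 14.0 × 0.08 / 0.8970 = 1.249 d
  layer 2 (coarse sand): t_2 = 2.36 × 0.21 / 0.8970 = 0.5525 d
  layer 3 (silt): t_3 = 2.07 × 0.12 / 0.8970 = 0.2769 d
  layer 4 (clean gravel): t_4 = 13.9 × 0.29 / 0.8970 = 4.494 d
Total t = Σ t_i = 6.572 days.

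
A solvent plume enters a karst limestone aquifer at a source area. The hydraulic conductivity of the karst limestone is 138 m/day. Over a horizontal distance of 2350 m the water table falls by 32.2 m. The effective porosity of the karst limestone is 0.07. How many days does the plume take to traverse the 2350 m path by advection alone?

87.0

Hydraulic gradient i = Δh / L = 32.2 / 2350 = 0.01370.
Darcy flux q = K · i = 138.0 × 0.01370 = 1.891 m/day.
Seepage velocity v = q / n_e = 1.891 / 0.07 = 27.01 m/day.
Travel time t = L / v = 2350 / 27.01 = 87.00 days.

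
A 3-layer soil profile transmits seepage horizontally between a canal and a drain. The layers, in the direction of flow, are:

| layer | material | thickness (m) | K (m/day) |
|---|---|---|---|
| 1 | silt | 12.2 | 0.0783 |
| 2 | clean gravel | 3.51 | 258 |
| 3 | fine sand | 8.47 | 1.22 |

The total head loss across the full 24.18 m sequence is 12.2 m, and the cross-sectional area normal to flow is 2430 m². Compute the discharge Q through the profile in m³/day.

182

Flow is perpendicular to layering, so the layers act in series and the equivalent K is the thickness-weighted harmonic mean.
Total thickness L = 12.2 + 3.51 + 8.47 = 24.18 m.
Σ(b_i/K_i) = 12.2/0.0783 + 3.51/258 + 8.47/1.22 = 162.8 d.
K_eq = L / Σ(b_i/K_i) = 24.18 / 162.8 = 0.1486 m/day.
Q = K_eq · A · (Δh/L) = 0.1486 × 2430 × (12.2/24.18) = 182.1 m³/day.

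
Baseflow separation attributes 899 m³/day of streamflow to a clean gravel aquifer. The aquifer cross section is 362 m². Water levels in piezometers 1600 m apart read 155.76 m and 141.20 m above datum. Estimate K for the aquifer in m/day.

Hydraulic gradient i = (155.76 − 141.20) / 1600 = 14.56 / 1600 = 0.009100.
From Q = K·A·i, K = Q / (A·i) = 899 / (362.0 × 0.009100) = 272.9 m/day.

273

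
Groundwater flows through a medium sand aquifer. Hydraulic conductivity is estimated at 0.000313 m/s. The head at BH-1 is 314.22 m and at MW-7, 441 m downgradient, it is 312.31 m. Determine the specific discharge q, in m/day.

0.117

Convert K: 0.000313 m/s × 86400 = 27.04 m/day.
Hydraulic gradient i = (314.22 − 312.31) / 441 = 1.91 / 441 = 0.004331.
Specific discharge q = K · i = 27.04 × 0.004331 = 0.1171 m/day.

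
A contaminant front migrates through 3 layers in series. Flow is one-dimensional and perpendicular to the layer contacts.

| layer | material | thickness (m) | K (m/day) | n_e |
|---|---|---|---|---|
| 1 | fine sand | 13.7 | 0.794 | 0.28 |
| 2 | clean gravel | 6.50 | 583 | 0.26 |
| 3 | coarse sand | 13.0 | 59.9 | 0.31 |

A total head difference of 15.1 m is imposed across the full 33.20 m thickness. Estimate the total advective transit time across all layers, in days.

11.1

With flow normal to the layers, continuity requires the same specific discharge q through every layer.
Σ(b_i/K_i) = 13.7/0.794 + 6.50/583 + 13.0/59.9 = 17.48 d.
q = Δh / Σ(b_i/K_i) = 15.1 / 17.48 = 0.8637 m/day.
In each layer the seepage velocity is v_i = q/n_i, so the layer transit time is t_i = b_i·n_i / q:
  layer 1 (fine sand): t_1 = 13.7 × 0.28 / 0.8637 = 4.441 d
  layer 2 (clean gravel): t_2 = 6.50 × 0.26 / 0.8637 = 1.957 d
  layer 3 (coarse sand): t_3 = 13.0 × 0.31 / 0.8637 = 4.666 d
Total t = Σ t_i = 11.06 days.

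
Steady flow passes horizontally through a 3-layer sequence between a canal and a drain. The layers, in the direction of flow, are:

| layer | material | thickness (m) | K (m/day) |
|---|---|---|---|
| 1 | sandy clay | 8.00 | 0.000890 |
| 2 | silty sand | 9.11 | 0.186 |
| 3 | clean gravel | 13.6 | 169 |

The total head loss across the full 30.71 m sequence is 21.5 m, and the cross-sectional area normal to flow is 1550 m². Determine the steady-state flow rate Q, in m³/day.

3.69

Flow is perpendicular to layering, so the layers act in series and the equivalent K is the thickness-weighted harmonic mean.
Total thickness L = 8.00 + 9.11 + 13.6 = 30.71 m.
Σ(b_i/K_i) = 8.00/0.000890 + 9.11/0.186 + 13.6/169 = 9038 d.
K_eq = L / Σ(b_i/K_i) = 30.71 / 9038 = 0.003398 m/day.
Q = K_eq · A · (Δh/L) = 0.003398 × 1550 × (21.5/30.71) = 3.687 m³/day.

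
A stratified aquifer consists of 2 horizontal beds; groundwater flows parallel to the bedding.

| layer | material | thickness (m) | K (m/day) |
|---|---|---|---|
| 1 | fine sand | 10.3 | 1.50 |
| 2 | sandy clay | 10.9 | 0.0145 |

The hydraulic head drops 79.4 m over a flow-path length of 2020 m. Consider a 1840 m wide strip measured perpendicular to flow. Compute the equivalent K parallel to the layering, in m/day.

Flow is parallel to layering, so each bed carries its own Darcy discharge and the transmissivities add.
Σ(K_i·b_i) = 1.50×10.3 + 0.0145×10.9 = 15.61 m²/day.
Total thickness b = 21.20 m, so K_eq = Σ(K_i·b_i)/b = 0.7362 m/day.

0.736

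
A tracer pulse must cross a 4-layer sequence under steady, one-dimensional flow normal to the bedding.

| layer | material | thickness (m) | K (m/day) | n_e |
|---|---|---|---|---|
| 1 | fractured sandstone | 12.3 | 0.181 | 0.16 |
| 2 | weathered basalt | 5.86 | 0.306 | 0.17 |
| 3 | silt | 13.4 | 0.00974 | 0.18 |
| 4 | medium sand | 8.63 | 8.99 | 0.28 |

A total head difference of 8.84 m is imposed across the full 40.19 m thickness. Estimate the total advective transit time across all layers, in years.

3.53

With flow normal to the layers, continuity requires the same specific discharge q through every layer.
Σ(b_i/K_i) = 12.3/0.181 + 5.86/0.306 + 13.4/0.00974 + 8.63/8.99 = 1464 d.
q = Δh / Σ(b_i/K_i) = 8.84 / 1464 = 0.006039 m/day.
In each layer the seepage velocity is v_i = q/n_i, so the layer transit time is t_i = b_i·n_i / q:
  layer 1 (fractured sandstone): t_1 = 12.3 × 0.16 / 0.006039 = 325.9 d
  layer 2 (weathered basalt): t_2 = 5.86 × 0.17 / 0.006039 = 165.0 d
  layer 3 (silt): t_3 = 13.4 × 0.18 / 0.006039 = 399.4 d
  layer 4 (medium sand): t_4 = 8.63 × 0.28 / 0.006039 = 400.1 d
Total t = Σ t_i = 1290 days = 3.533 years.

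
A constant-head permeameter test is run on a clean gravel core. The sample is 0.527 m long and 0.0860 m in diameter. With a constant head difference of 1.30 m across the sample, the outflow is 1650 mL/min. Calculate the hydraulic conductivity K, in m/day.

Cross-sectional area A = π·(d/2)² = π × (0.0860/2)² = 0.005809 m².
Convert discharge: 1650 mL/min = 2.750e-05 m³/s.
Darcy's law rearranged: K = Q·L / (A·Δh) = 2.750e-05 × 0.527 / (0.005809 × 1.30) = 0.001919 m/s = 165.8 m/day.

166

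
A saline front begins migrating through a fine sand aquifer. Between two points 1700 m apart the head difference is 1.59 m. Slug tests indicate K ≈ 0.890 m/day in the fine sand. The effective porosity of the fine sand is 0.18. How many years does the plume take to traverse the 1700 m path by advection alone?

1010

Hydraulic gradient i = Δh / L = 1.59 / 1700 = 0.0009353.
Darcy flux q = K · i = 0.8900 × 0.0009353 = 0.0008324 m/day.
Seepage velocity v = q / n_e = 0.0008324 / 0.18 = 0.004625 m/day.
Travel time t = L / v = 1700 / 0.004625 = 3.676e+05 days = 1006 years.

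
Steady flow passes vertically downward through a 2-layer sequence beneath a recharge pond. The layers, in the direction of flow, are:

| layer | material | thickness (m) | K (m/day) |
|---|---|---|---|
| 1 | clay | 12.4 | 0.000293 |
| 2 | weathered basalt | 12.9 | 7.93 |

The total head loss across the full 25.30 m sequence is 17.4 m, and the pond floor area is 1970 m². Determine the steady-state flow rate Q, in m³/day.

Flow is perpendicular to layering, so the layers act in series and the equivalent K is the thickness-weighted harmonic mean.
Total thickness L = 12.4 + 12.9 = 25.30 m.
Σ(b_i/K_i) = 12.4/0.000293 + 12.9/7.93 = 42322 d.
K_eq = L / Σ(b_i/K_i) = 25.30 / 42322 = 0.0005978 m/day.
Q = K_eq · A · (Δh/L) = 0.0005978 × 1970 × (17.4/25.30) = 0.8099 m³/day.

0.810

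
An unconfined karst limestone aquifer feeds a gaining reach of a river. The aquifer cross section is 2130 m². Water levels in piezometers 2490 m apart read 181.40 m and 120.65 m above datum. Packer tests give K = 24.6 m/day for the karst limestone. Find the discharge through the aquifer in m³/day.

1280

Hydraulic gradient i = (181.40 − 120.65) / 2490 = 60.75 / 2490 = 0.02440.
Darcy's law: Q = K · A · i = 24.60 × 2130 × 0.02440 = 1278 m³/day.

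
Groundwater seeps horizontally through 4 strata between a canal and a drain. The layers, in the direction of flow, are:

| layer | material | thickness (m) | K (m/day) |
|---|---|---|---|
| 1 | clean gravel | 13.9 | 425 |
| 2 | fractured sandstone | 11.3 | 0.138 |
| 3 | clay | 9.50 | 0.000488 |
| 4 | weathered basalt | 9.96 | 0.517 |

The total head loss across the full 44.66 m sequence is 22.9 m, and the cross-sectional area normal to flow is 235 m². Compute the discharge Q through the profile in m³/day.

0.275

Flow is perpendicular to layering, so the layers act in series and the equivalent K is the thickness-weighted harmonic mean.
Total thickness L = 13.9 + 11.3 + 9.50 + 9.96 = 44.66 m.
Σ(b_i/K_i) = 13.9/425 + 11.3/0.138 + 9.50/0.000488 + 9.96/0.517 = 19568 d.
K_eq = L / Σ(b_i/K_i) = 44.66 / 19568 = 0.002282 m/day.
Q = K_eq · A · (Δh/L) = 0.002282 × 235 × (22.9/44.66) = 0.2750 m³/day.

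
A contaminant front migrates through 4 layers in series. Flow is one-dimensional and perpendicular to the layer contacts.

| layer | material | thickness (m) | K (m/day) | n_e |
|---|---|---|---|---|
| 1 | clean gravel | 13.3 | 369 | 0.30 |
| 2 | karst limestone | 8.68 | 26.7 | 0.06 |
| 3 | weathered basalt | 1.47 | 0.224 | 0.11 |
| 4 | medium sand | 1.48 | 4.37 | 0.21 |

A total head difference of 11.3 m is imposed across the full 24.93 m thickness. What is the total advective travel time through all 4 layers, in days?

With flow normal to the layers, continuity requires the same specific discharge q through every layer.
Σ(b_i/K_i) = 13.3/369 + 8.68/26.7 + 1.47/0.224 + 1.48/4.37 = 7.262 d.
q = Δh / Σ(b_i/K_i) = 11.3 / 7.262 = 1.556 m/day.
In each layer the seepage velocity is v_i = q/n_i, so the layer transit time is t_i = b_i·n_i / q:
  layer 1 (clean gravel): t_1 = 13.3 × 0.30 / 1.556 = 2.564 d
  layer 2 (karst limestone): t_2 = 8.68 × 0.06 / 1.556 = 0.3347 d
  layer 3 (weathered basalt): t_3 = 1.47 × 0.11 / 1.556 = 0.1039 d
  layer 4 (medium sand): t_4 = 1.48 × 0.21 / 1.556 = 0.1997 d
Total t = Σ t_i = 3.203 days.

3.20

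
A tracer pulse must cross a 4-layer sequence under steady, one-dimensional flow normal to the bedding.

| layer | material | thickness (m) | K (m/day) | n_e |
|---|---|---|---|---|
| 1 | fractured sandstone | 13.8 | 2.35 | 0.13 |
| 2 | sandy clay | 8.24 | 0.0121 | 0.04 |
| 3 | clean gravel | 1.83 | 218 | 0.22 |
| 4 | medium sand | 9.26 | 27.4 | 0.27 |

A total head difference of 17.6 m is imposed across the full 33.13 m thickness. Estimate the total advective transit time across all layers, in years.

0.537

With flow normal to the layers, continuity requires the same specific discharge q through every layer.
Σ(b_i/K_i) = 13.8/2.35 + 8.24/0.0121 + 1.83/218 + 9.26/27.4 = 687.2 d.
q = Δh / Σ(b_i/K_i) = 17.6 / 687.2 = 0.02561 m/day.
In each layer the seepage velocity is v_i = q/n_i, so the layer transit time is t_i = b_i·n_i / q:
  layer 1 (fractured sandstone): t_1 = 13.8 × 0.13 / 0.02561 = 70.05 d
  layer 2 (sandy clay): t_2 = 8.24 × 0.04 / 0.02561 = 12.87 d
  layer 3 (clean gravel): t_3 = 1.83 × 0.22 / 0.02561 = 15.72 d
  layer 4 (medium sand): t_4 = 9.26 × 0.27 / 0.02561 = 97.62 d
Total t = Σ t_i = 196.3 days = 0.5373 years.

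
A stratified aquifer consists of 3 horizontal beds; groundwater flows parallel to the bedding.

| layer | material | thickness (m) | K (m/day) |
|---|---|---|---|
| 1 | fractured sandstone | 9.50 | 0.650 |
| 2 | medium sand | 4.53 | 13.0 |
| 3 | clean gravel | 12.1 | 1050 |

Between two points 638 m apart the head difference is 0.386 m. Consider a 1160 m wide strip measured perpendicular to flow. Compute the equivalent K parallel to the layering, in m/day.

Flow is parallel to layering, so each bed carries its own Darcy discharge and the transmissivities add.
Σ(K_i·b_i) = 0.650×9.50 + 13.0×4.53 + 1050×12.1 = 12770 m²/day.
Total thickness b = 26.13 m, so K_eq = Σ(K_i·b_i)/b = 488.7 m/day.

489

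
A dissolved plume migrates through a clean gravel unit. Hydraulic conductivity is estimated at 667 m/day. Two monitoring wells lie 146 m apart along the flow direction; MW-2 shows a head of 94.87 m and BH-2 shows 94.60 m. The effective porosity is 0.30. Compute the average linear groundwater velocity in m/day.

4.11

Hydraulic gradient i = (94.87 − 94.60) / 146 = 0.27 / 146 = 0.001849.
Darcy flux q = K · i = 667.0 × 0.001849 = 1.233 m/day.
Seepage velocity v = q / n_e = 1.233 / 0.30 = 4.112 m/day.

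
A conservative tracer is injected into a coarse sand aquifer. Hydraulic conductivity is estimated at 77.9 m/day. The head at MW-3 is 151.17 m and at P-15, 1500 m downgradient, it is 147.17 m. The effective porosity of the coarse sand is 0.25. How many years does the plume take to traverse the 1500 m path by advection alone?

Hydraulic gradient i = (151.17 − 147.17) / 1500 = 4 / 1500 = 0.002667.
Darcy flux q = K · i = 77.90 × 0.002667 = 0.2077 m/day.
Seepage velocity v = q / n_e = 0.2077 / 0.25 = 0.8309 m/day.
Travel time t = L / v = 1500 / 0.8309 = 1805 days = 4.942 years.

4.94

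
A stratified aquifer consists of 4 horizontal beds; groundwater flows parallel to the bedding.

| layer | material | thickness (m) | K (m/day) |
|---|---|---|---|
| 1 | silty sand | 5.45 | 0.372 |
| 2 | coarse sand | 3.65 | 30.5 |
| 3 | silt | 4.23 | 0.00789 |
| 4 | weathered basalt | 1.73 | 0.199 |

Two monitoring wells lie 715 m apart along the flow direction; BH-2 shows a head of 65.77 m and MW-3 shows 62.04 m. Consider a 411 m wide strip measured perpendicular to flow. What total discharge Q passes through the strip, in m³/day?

Flow is parallel to layering, so each bed carries its own Darcy discharge and the transmissivities add.
Σ(K_i·b_i) = 0.372×5.45 + 30.5×3.65 + 0.00789×4.23 + 0.199×1.73 = 113.7 m²/day.
Hydraulic gradient i = (65.77 − 62.04) / 715 = 3.73 / 715 = 0.005217.
Q = Σ(K_i·b_i) · W · i = 113.7 × 411 × 0.005217 = 243.8 m³/day.

244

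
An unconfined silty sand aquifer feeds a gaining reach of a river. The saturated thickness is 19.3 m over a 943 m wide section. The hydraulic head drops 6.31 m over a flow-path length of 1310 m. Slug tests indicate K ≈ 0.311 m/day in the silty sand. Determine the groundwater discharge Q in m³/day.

Cross-sectional area A = 943 × 19.3 = 18200 m².
Hydraulic gradient i = Δh / L = 6.31 / 1310 = 0.004817.
Darcy's law: Q = K · A · i = 0.3110 × 18200 × 0.004817 = 27.26 m³/day.

27.3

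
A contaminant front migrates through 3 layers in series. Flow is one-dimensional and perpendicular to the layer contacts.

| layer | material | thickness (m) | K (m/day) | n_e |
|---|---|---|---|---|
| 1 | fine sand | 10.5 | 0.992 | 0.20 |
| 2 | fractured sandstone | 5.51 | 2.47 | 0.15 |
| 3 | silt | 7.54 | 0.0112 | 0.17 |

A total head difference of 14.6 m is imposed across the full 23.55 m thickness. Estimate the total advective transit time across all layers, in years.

With flow normal to the layers, continuity requires the same specific discharge q through every layer.
Σ(b_i/K_i) = 10.5/0.992 + 5.51/2.47 + 7.54/0.0112 = 686.0 d.
q = Δh / Σ(b_i/K_i) = 14.6 / 686.0 = 0.02128 m/day.
In each layer the seepage velocity is v_i = q/n_i, so the layer transit time is t_i = b_i·n_i / q:
  layer 1 (fine sand): t_1 = 10.5 × 0.20 / 0.02128 = 98.68 d
  layer 2 (fractured sandstone): t_2 = 5.51 × 0.15 / 0.02128 = 38.84 d
  layer 3 (silt): t_3 = 7.54 × 0.17 / 0.02128 = 60.23 d
Total t = Σ t_i = 197.7 days = 0.5414 years.

0.541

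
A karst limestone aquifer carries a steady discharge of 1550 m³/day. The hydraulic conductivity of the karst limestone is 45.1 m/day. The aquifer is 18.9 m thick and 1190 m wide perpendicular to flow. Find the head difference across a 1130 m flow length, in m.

Cross-sectional area A = 1190 × 18.9 = 22491 m².
From Q = K·A·i, i = Q / (K·A) = 1550 / (45.10 × 22491) = 0.001528.
Head loss Δh = i · L = 0.001528 × 1130 = 1.727 m.

1.73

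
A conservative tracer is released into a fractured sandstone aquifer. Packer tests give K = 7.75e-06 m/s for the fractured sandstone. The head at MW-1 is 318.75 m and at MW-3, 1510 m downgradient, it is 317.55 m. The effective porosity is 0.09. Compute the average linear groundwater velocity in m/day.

0.00591

Convert K: 7.75e-06 m/s × 86400 = 0.6696 m/day.
Hydraulic gradient i = (318.75 − 317.55) / 1510 = 1.2 / 1510 = 0.0007947.
Darcy flux q = K · i = 0.6696 × 0.0007947 = 0.0005321 m/day.
Seepage velocity v = q / n_e = 0.0005321 / 0.09 = 0.005913 m/day.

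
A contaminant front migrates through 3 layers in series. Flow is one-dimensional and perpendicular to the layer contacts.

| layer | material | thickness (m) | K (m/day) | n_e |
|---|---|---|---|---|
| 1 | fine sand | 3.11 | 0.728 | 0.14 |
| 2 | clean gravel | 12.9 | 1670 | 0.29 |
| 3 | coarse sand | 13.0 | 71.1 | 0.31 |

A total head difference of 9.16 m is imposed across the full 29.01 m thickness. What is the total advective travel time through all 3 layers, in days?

With flow normal to the layers, continuity requires the same specific discharge q through every layer.
Σ(b_i/K_i) = 3.11/0.728 + 12.9/1670 + 13.0/71.1 = 4.463 d.
q = Δh / Σ(b_i/K_i) = 9.16 / 4.463 = 2.053 m/day.
In each layer the seepage velocity is v_i = q/n_i, so the layer transit time is t_i = b_i·n_i / q:
  layer 1 (fine sand): t_1 = 3.11 × 0.14 / 2.053 = 0.2121 d
  layer 2 (clean gravel): t_2 = 12.9 × 0.29 / 2.053 = 1.823 d
  layer 3 (coarse sand): t_3 = 13.0 × 0.31 / 2.053 = 1.963 d
Total t = Σ t_i = 3.998 days.

4.00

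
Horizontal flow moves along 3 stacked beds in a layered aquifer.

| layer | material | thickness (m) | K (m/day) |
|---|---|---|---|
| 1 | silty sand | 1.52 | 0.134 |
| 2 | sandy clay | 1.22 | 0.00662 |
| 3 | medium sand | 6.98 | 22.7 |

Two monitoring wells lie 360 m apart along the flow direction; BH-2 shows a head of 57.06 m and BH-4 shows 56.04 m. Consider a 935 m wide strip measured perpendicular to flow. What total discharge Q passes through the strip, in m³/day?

420

Flow is parallel to layering, so each bed carries its own Darcy discharge and the transmissivities add.
Σ(K_i·b_i) = 0.134×1.52 + 0.00662×1.22 + 22.7×6.98 = 158.7 m²/day.
Hydraulic gradient i = (57.06 − 56.04) / 360 = 1.02 / 360 = 0.002833.
Q = Σ(K_i·b_i) · W · i = 158.7 × 935 × 0.002833 = 420.3 m³/day.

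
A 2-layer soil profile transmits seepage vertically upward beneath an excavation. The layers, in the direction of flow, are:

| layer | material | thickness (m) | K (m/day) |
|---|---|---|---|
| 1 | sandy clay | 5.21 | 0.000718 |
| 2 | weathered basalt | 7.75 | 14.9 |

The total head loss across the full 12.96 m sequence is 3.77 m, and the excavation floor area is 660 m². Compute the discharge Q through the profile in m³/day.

Flow is perpendicular to layering, so the layers act in series and the equivalent K is the thickness-weighted harmonic mean.
Total thickness L = 5.21 + 7.75 = 12.96 m.
Σ(b_i/K_i) = 5.21/0.000718 + 7.75/14.9 = 7257 d.
K_eq = L / Σ(b_i/K_i) = 12.96 / 7257 = 0.001786 m/day.
Q = K_eq · A · (Δh/L) = 0.001786 × 660 × (3.77/12.96) = 0.3429 m³/day.

0.343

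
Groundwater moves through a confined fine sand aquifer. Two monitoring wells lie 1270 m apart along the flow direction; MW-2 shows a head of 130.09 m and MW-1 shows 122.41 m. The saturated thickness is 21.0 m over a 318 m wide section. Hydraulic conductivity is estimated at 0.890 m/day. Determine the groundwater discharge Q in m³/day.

Cross-sectional area A = 318 × 21.0 = 6678 m².
Hydraulic gradient i = (130.09 − 122.41) / 1270 = 7.68 / 1270 = 0.006047.
Darcy's law: Q = K · A · i = 0.8900 × 6678 × 0.006047 = 35.94 m³/day.

35.9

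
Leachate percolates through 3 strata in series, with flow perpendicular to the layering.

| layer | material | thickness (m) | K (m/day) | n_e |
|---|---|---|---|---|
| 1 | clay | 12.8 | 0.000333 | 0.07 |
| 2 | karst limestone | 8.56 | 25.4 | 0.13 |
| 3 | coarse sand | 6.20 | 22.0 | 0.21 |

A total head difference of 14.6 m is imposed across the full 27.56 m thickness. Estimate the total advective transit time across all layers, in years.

23.9

With flow normal to the layers, continuity requires the same specific discharge q through every layer.
Σ(b_i/K_i) = 12.8/0.000333 + 8.56/25.4 + 6.20/22.0 = 38439 d.
q = Δh / Σ(b_i/K_i) = 14.6 / 38439 = 0.0003798 m/day.
In each layer the seepage velocity is v_i = q/n_i, so the layer transit time is t_i = b_i·n_i / q:
  layer 1 (clay): t_1 = 12.8 × 0.07 / 0.0003798 = 2359 d
  layer 2 (karst limestone): t_2 = 8.56 × 0.13 / 0.0003798 = 2930 d
  layer 3 (coarse sand): t_3 = 6.20 × 0.21 / 0.0003798 = 3428 d
Total t = Σ t_i = 8717 days = 23.87 years.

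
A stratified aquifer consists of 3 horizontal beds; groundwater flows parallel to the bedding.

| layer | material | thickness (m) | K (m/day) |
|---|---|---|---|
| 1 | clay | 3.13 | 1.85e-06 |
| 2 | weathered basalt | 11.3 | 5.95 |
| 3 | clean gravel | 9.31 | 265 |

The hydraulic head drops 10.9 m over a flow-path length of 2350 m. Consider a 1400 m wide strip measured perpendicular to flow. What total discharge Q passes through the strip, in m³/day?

16500

Flow is parallel to layering, so each bed carries its own Darcy discharge and the transmissivities add.
Σ(K_i·b_i) = 1.85e-06×3.13 + 5.95×11.3 + 265×9.31 = 2534 m²/day.
Hydraulic gradient i = Δh / L = 10.9 / 2350 = 0.004638.
Q = Σ(K_i·b_i) · W · i = 2534 × 1400 × 0.004638 = 16457 m³/day.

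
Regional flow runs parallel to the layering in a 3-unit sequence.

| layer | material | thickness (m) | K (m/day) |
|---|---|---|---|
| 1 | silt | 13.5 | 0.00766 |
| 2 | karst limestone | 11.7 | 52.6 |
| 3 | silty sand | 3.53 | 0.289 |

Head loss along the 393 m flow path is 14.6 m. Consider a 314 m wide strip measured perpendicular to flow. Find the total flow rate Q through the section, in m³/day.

7190

Flow is parallel to layering, so each bed carries its own Darcy discharge and the transmissivities add.
Σ(K_i·b_i) = 0.00766×13.5 + 52.6×11.7 + 0.289×3.53 = 616.5 m²/day.
Hydraulic gradient i = Δh / L = 14.6 / 393 = 0.03715.
Q = Σ(K_i·b_i) · W · i = 616.5 × 314 × 0.03715 = 7192 m³/day.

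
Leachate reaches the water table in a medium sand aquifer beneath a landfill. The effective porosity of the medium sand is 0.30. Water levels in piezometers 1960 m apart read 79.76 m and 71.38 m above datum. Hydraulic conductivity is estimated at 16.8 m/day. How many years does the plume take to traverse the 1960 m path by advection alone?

Hydraulic gradient i = (79.76 − 71.38) / 1960 = 8.38 / 1960 = 0.004276.
Darcy flux q = K · i = 16.80 × 0.004276 = 0.07183 m/day.
Seepage velocity v = q / n_e = 0.07183 / 0.30 = 0.2394 m/day.
Travel time t = L / v = 1960 / 0.2394 = 8186 days = 22.41 years.

22.4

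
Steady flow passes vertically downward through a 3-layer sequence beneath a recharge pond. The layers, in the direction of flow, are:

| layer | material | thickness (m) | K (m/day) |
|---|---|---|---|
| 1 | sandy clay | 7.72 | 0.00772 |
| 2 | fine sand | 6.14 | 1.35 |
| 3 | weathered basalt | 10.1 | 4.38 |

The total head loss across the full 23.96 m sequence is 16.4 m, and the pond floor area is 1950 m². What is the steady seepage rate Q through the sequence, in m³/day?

Flow is perpendicular to layering, so the layers act in series and the equivalent K is the thickness-weighted harmonic mean.
Total thickness L = 7.72 + 6.14 + 10.1 = 23.96 m.
Σ(b_i/K_i) = 7.72/0.00772 + 6.14/1.35 + 10.1/4.38 = 1007 d.
K_eq = L / Σ(b_i/K_i) = 23.96 / 1007 = 0.02380 m/day.
Q = K_eq · A · (Δh/L) = 0.02380 × 1950 × (16.4/23.96) = 31.76 m³/day.

31.8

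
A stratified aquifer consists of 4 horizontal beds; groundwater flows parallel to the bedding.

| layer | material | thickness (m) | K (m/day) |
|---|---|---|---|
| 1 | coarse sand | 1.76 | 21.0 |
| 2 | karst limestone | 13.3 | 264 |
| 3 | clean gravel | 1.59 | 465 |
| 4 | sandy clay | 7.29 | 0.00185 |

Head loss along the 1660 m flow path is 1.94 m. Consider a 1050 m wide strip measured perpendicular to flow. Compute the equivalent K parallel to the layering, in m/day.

Flow is parallel to layering, so each bed carries its own Darcy discharge and the transmissivities add.
Σ(K_i·b_i) = 21.0×1.76 + 264×13.3 + 465×1.59 + 0.00185×7.29 = 4288 m²/day.
Total thickness b = 23.94 m, so K_eq = Σ(K_i·b_i)/b = 179.1 m/day.

179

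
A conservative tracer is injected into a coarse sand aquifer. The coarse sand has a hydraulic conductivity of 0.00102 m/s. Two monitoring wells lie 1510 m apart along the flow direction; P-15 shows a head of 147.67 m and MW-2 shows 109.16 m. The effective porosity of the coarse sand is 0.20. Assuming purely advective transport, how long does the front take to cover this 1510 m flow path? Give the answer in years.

Convert K: 0.00102 m/s × 86400 = 88.13 m/day.
Hydraulic gradient i = (147.67 − 109.16) / 1510 = 38.51 / 1510 = 0.02550.
Darcy flux q = K · i = 88.13 × 0.02550 = 2.248 m/day.
Seepage velocity v = q / n_e = 2.248 / 0.20 = 11.24 m/day.
Travel time t = L / v = 1510 / 11.24 = 134.4 days = 0.3679 years.

0.368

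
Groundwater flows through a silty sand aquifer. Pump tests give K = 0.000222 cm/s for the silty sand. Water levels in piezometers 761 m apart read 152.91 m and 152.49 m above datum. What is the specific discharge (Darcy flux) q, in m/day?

0.000106

Convert K: 0.000222 cm/s × 864 = 0.1918 m/day.
Hydraulic gradient i = (152.91 − 152.49) / 761 = 0.42 / 761 = 0.0005519.
Specific discharge q = K · i = 0.1918 × 0.0005519 = 0.0001059 m/day.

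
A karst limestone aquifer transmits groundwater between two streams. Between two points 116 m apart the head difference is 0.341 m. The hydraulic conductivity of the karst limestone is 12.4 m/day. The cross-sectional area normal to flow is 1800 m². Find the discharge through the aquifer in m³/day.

65.6

Hydraulic gradient i = Δh / L = 0.341 / 116 = 0.002940.
Darcy's law: Q = K · A · i = 12.40 × 1800 × 0.002940 = 65.61 m³/day.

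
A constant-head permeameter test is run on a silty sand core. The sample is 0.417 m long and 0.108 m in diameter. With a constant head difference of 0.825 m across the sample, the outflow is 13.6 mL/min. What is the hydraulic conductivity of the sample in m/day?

Cross-sectional area A = π·(d/2)² = π × (0.108/2)² = 0.009161 m².
Convert discharge: 13.6 mL/min = 2.267e-07 m³/s.
Darcy's law rearranged: K = Q·L / (A·Δh) = 2.267e-07 × 0.417 / (0.009161 × 0.825) = 1.251e-05 m/s = 1.081 m/day.

1.08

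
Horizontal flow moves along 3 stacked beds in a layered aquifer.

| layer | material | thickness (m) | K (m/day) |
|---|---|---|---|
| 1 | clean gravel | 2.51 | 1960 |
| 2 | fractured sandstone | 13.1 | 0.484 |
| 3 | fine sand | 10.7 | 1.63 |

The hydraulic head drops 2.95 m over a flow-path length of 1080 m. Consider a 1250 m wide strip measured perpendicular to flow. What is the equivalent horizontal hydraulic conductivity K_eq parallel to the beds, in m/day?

188

Flow is parallel to layering, so each bed carries its own Darcy discharge and the transmissivities add.
Σ(K_i·b_i) = 1960×2.51 + 0.484×13.1 + 1.63×10.7 = 4943 m²/day.
Total thickness b = 26.31 m, so K_eq = Σ(K_i·b_i)/b = 187.9 m/day.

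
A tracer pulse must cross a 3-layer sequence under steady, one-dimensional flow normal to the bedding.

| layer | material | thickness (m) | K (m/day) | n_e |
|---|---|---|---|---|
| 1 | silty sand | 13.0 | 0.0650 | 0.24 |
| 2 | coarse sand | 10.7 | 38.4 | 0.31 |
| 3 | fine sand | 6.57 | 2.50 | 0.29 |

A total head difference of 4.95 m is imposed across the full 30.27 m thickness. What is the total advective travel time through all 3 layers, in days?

With flow normal to the layers, continuity requires the same specific discharge q through every layer.
Σ(b_i/K_i) = 13.0/0.0650 + 10.7/38.4 + 6.57/2.50 = 202.9 d.
q = Δh / Σ(b_i/K_i) = 4.95 / 202.9 = 0.02440 m/day.
In each layer the seepage velocity is v_i = q/n_i, so the layer transit time is t_i = b_i·n_i / q:
  layer 1 (silty sand): t_1 = 13.0 × 0.24 / 0.02440 = 127.9 d
  layer 2 (coarse sand): t_2 = 10.7 × 0.31 / 0.02440 = 136.0 d
  layer 3 (fine sand): t_3 = 6.57 × 0.29 / 0.02440 = 78.10 d
Total t = Σ t_i = 342.0 days.

342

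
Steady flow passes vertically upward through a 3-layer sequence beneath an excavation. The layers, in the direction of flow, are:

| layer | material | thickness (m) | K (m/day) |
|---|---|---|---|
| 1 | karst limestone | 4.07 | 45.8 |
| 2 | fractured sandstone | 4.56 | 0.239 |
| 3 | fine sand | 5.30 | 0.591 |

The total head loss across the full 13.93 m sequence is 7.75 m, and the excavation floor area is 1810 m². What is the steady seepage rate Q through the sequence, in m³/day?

Flow is perpendicular to layering, so the layers act in series and the equivalent K is the thickness-weighted harmonic mean.
Total thickness L = 4.07 + 4.56 + 5.30 = 13.93 m.
Σ(b_i/K_i) = 4.07/45.8 + 4.56/0.239 + 5.30/0.591 = 28.14 d.
K_eq = L / Σ(b_i/K_i) = 13.93 / 28.14 = 0.4951 m/day.
Q = K_eq · A · (Δh/L) = 0.4951 × 1810 × (7.75/13.93) = 498.6 m³/day.

499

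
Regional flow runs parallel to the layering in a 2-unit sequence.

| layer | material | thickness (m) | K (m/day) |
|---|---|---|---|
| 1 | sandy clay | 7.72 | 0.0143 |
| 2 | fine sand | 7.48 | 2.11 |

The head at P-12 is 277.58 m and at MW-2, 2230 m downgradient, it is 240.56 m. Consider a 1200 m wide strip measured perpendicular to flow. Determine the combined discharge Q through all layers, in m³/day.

Flow is parallel to layering, so each bed carries its own Darcy discharge and the transmissivities add.
Σ(K_i·b_i) = 0.0143×7.72 + 2.11×7.48 = 15.89 m²/day.
Hydraulic gradient i = (277.58 − 240.56) / 2230 = 37.02 / 2230 = 0.01660.
Q = Σ(K_i·b_i) · W · i = 15.89 × 1200 × 0.01660 = 316.6 m³/day.

317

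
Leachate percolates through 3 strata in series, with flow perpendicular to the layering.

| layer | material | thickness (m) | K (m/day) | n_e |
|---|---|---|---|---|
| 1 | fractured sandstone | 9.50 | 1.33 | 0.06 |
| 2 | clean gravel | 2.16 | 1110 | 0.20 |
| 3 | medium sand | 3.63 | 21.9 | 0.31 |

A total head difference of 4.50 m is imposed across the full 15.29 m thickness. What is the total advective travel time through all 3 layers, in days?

With flow normal to the layers, continuity requires the same specific discharge q through every layer.
Σ(b_i/K_i) = 9.50/1.33 + 2.16/1110 + 3.63/21.9 = 7.311 d.
q = Δh / Σ(b_i/K_i) = 4.50 / 7.311 = 0.6155 m/day.
In each layer the seepage velocity is v_i = q/n_i, so the layer transit time is t_i = b_i·n_i / q:
  layer 1 (fractured sandstone): t_1 = 9.50 × 0.06 / 0.6155 = 0.9260 d
  layer 2 (clean gravel): t_2 = 2.16 × 0.20 / 0.6155 = 0.7018 d
  layer 3 (medium sand): t_3 = 3.63 × 0.31 / 0.6155 = 1.828 d
Total t = Σ t_i = 3.456 days.

3.46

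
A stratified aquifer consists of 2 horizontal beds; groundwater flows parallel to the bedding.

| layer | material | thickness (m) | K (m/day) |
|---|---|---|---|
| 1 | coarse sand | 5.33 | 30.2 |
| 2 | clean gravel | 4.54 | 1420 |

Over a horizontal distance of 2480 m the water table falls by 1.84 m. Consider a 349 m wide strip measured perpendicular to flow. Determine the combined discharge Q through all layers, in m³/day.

1710

Flow is parallel to layering, so each bed carries its own Darcy discharge and the transmissivities add.
Σ(K_i·b_i) = 30.2×5.33 + 1420×4.54 = 6608 m²/day.
Hydraulic gradient i = Δh / L = 1.84 / 2480 = 0.0007419.
Q = Σ(K_i·b_i) · W · i = 6608 × 349 × 0.0007419 = 1711 m³/day.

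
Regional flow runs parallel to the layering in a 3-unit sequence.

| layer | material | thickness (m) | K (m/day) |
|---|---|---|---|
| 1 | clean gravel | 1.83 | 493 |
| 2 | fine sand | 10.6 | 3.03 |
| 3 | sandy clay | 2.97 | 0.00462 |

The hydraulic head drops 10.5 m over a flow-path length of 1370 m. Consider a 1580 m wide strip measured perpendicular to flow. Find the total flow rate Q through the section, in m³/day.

11300

Flow is parallel to layering, so each bed carries its own Darcy discharge and the transmissivities add.
Σ(K_i·b_i) = 493×1.83 + 3.03×10.6 + 0.00462×2.97 = 934.3 m²/day.
Hydraulic gradient i = Δh / L = 10.5 / 1370 = 0.007664.
Q = Σ(K_i·b_i) · W · i = 934.3 × 1580 × 0.007664 = 11314 m³/day.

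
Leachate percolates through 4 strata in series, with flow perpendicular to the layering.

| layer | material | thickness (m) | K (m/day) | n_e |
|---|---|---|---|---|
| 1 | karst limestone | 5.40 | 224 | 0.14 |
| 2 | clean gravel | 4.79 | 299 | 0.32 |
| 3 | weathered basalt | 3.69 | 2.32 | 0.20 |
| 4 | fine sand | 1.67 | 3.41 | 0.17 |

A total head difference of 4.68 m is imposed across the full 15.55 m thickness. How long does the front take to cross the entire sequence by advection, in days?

1.50

With flow normal to the layers, continuity requires the same specific discharge q through every layer.
Σ(b_i/K_i) = 5.40/224 + 4.79/299 + 3.69/2.32 + 1.67/3.41 = 2.120 d.
q = Δh / Σ(b_i/K_i) = 4.68 / 2.120 = 2.207 m/day.
In each layer the seepage velocity is v_i = q/n_i, so the layer transit time is t_i = b_i·n_i / q:
  layer 1 (karst limestone): t_1 = 5.40 × 0.14 / 2.207 = 0.3425 d
  layer 2 (clean gravel): t_2 = 4.79 × 0.32 / 2.207 = 0.6945 d
  layer 3 (weathered basalt): t_3 = 3.69 × 0.20 / 2.207 = 0.3344 d
  layer 4 (fine sand): t_4 = 1.67 × 0.17 / 2.207 = 0.1286 d
Total t = Σ t_i = 1.500 days.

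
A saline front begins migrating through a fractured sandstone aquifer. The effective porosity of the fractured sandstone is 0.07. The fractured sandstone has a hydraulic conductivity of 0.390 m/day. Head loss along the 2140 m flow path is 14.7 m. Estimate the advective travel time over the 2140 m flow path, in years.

153

Hydraulic gradient i = Δh / L = 14.7 / 2140 = 0.006869.
Darcy flux q = K · i = 0.3900 × 0.006869 = 0.002679 m/day.
Seepage velocity v = q / n_e = 0.002679 / 0.07 = 0.03827 m/day.
Travel time t = L / v = 2140 / 0.03827 = 55917 days = 153.1 years.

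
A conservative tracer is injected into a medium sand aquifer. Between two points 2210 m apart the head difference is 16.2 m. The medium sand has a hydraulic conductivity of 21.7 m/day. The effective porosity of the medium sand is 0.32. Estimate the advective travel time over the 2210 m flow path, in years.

12.2

Hydraulic gradient i = Δh / L = 16.2 / 2210 = 0.007330.
Darcy flux q = K · i = 21.70 × 0.007330 = 0.1591 m/day.
Seepage velocity v = q / n_e = 0.1591 / 0.32 = 0.4971 m/day.
Travel time t = L / v = 2210 / 0.4971 = 4446 days = 12.17 years.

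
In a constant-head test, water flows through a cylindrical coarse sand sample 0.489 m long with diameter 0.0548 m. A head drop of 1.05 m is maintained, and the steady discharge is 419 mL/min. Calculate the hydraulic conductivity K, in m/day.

119

Cross-sectional area A = π·(d/2)² = π × (0.0548/2)² = 0.002359 m².
Convert discharge: 419 mL/min = 6.983e-06 m³/s.
Darcy's law rearranged: K = Q·L / (A·Δh) = 6.983e-06 × 0.489 / (0.002359 × 1.05) = 0.001379 m/s = 119.1 m/day.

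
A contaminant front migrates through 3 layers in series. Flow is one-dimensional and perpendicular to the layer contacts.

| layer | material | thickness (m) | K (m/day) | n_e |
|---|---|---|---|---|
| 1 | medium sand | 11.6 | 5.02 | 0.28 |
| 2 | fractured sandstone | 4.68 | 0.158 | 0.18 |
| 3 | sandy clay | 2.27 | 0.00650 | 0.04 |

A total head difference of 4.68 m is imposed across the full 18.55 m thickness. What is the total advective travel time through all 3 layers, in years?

With flow normal to the layers, continuity requires the same specific discharge q through every layer.
Σ(b_i/K_i) = 11.6/5.02 + 4.68/0.158 + 2.27/0.00650 = 381.2 d.
q = Δh / Σ(b_i/K_i) = 4.68 / 381.2 = 0.01228 m/day.
In each layer the seepage velocity is v_i = q/n_i, so the layer transit time is t_i = b_i·n_i / q:
  layer 1 (medium sand): t_1 = 11.6 × 0.28 / 0.01228 = 264.5 d
  layer 2 (fractured sandstone): t_2 = 4.68 × 0.18 / 0.01228 = 68.61 d
  layer 3 (sandy clay): t_3 = 2.27 × 0.04 / 0.01228 = 7.395 d
Total t = Σ t_i = 340.5 days = 0.9323 years.

0.932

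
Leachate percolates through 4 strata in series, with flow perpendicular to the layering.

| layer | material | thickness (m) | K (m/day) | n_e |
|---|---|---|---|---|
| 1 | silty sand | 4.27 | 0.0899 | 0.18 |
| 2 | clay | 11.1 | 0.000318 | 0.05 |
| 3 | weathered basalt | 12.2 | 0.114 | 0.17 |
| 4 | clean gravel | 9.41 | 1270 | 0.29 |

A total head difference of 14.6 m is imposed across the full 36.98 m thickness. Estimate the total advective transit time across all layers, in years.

With flow normal to the layers, continuity requires the same specific discharge q through every layer.
Σ(b_i/K_i) = 4.27/0.0899 + 11.1/0.000318 + 12.2/0.114 + 9.41/1270 = 35060 d.
q = Δh / Σ(b_i/K_i) = 14.6 / 35060 = 0.0004164 m/day.
In each layer the seepage velocity is v_i = q/n_i, so the layer transit time is t_i = b_i·n_i / q:
  layer 1 (silty sand): t_1 = 4.27 × 0.18 / 0.0004164 = 1846 d
  layer 2 (clay): t_2 = 11.1 × 0.05 / 0.0004164 = 1333 d
  layer 3 (weathered basalt): t_3 = 12.2 × 0.17 / 0.0004164 = 4980 d
  layer 4 (clean gravel): t_4 = 9.41 × 0.29 / 0.0004164 = 6553 d
Total t = Σ t_i = 14712 days = 40.28 years.

40.3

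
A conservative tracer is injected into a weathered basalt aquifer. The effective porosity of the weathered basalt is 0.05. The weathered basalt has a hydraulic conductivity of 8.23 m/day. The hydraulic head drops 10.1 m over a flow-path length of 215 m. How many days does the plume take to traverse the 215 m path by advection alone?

Hydraulic gradient i = Δh / L = 10.1 / 215 = 0.04698.
Darcy flux q = K · i = 8.230 × 0.04698 = 0.3866 m/day.
Seepage velocity v = q / n_e = 0.3866 / 0.05 = 7.732 m/day.
Travel time t = L / v = 215 / 7.732 = 27.81 days.

27.8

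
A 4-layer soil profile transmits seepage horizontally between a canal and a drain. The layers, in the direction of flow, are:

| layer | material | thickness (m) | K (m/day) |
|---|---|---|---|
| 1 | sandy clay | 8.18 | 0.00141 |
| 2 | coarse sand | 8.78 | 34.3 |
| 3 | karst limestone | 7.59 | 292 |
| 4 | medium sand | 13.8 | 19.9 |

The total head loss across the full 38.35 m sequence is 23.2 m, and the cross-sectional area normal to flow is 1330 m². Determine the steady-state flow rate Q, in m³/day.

Flow is perpendicular to layering, so the layers act in series and the equivalent K is the thickness-weighted harmonic mean.
Total thickness L = 8.18 + 8.78 + 7.59 + 13.8 = 38.35 m.
Σ(b_i/K_i) = 8.18/0.00141 + 8.78/34.3 + 7.59/292 + 13.8/19.9 = 5802 d.
K_eq = L / Σ(b_i/K_i) = 38.35 / 5802 = 0.006609 m/day.
Q = K_eq · A · (Δh/L) = 0.006609 × 1330 × (23.2/38.35) = 5.318 m³/day.

5.32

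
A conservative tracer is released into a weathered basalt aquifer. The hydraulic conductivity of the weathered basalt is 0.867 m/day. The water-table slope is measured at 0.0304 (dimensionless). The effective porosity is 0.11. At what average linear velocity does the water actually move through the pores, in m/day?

Hydraulic gradient i = 0.0304.
Darcy flux q = K · i = 0.8670 × 0.03040 = 0.02636 m/day.
Seepage velocity v = q / n_e = 0.02636 / 0.11 = 0.2396 m/day.

0.240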